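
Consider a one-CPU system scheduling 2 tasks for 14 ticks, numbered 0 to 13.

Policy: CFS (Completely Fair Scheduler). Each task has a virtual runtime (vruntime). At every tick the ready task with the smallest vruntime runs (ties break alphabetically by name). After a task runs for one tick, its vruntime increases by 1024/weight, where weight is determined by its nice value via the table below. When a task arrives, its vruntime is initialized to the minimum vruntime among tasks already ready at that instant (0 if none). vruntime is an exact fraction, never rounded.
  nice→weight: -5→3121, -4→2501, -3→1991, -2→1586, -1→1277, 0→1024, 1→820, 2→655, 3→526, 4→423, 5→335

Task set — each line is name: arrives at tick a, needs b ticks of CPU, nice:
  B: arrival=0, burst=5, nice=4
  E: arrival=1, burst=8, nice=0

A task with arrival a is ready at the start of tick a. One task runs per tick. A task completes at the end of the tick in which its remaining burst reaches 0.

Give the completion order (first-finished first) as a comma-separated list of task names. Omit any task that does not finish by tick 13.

completion order = E, B

t=0: vr[B=0] → run B
t=1: vr[B=1024/423 E=1024/423] → run B
t=2: vr[B=2048/423 E=1024/423] → run E
t=3: vr[B=2048/423 E=1447/423] → run E
t=4: vr[B=2048/423 E=1870/423] → run E
t=5: vr[B=2048/423 E=2293/423] → run B
t=6: vr[B=1024/141 E=2293/423] → run E
t=7: vr[B=1024/141 E=2716/423] → run E
t=8: vr[B=1024/141 E=3139/423] → run B
t=9: vr[B=4096/423 E=3139/423] → run E
t=10: vr[B=4096/423 E=3562/423] → run E
t=11: vr[B=4096/423 E=3985/423] → run E
t=12: vr[B=4096/423] → run B
t=13: (idle)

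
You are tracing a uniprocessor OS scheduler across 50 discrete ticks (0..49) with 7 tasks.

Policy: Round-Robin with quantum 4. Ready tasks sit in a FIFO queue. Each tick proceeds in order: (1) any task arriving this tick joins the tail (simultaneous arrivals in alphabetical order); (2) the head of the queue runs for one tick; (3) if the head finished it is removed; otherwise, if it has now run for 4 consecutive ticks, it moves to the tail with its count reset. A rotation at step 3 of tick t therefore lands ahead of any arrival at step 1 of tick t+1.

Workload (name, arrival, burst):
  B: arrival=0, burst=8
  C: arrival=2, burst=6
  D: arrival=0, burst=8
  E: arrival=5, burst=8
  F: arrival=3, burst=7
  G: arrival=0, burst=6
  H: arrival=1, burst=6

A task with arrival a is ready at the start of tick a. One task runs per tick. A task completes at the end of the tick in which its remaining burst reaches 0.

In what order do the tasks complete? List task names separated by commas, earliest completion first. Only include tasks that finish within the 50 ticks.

completion order = B, D, G, H, C, F, E

t=0: queue=[B,D,G] q_used=0 → run B
t=1: queue=[B,D,G,H] q_used=1 → run B
t=2: queue=[B,D,G,H,C] q_used=2 → run B
t=3: queue=[B,D,G,H,C,F] q_used=3 → run B
t=4: queue=[D,G,H,C,F,B] q_used=0 → run D
t=5: queue=[D,G,H,C,F,B,E] q_used=1 → run D
t=6: queue=[D,G,H,C,F,B,E] q_used=2 → run D
t=7: queue=[D,G,H,C,F,B,E] q_used=3 → run D
t=8: queue=[G,H,C,F,B,E,D] q_used=0 → run G
t=9: queue=[G,H,C,F,B,E,D] q_used=1 → run G
t=10: queue=[G,H,C,F,B,E,D] q_used=2 → run G
t=11: queue=[G,H,C,F,B,E,D] q_used=3 → run G
t=12: queue=[H,C,F,B,E,D,G] q_used=0 → run H
t=13: queue=[H,C,F,B,E,D,G] q_used=1 → run H
t=14: queue=[H,C,F,B,E,D,G] q_used=2 → run H
t=15: queue=[H,C,F,B,E,D,G] q_used=3 → run H
t=16: queue=[C,F,B,E,D,G,H] q_used=0 → run C
t=17: queue=[C,F,B,E,D,G,H] q_used=1 → run C
t=18: queue=[C,F,B,E,D,G,H] q_used=2 → run C
t=19: queue=[C,F,B,E,D,G,H] q_used=3 → run C
t=20: queue=[F,B,E,D,G,H,C] q_used=0 → run F
t=21: queue=[F,B,E,D,G,H,C] q_used=1 → run F
t=22: queue=[F,B,E,D,G,H,C] q_used=2 → run F
t=23: queue=[F,B,E,D,G,H,C] q_used=3 → run F
t=24: queue=[B,E,D,G,H,C,F] q_used=0 → run B
t=25: queue=[B,E,D,G,H,C,F] q_used=1 → run B
t=26: queue=[B,E,D,G,H,C,F] q_used=2 → run B
t=27: queue=[B,E,D,G,H,C,F] q_used=3 → run B
t=28: queue=[E,D,G,H,C,F] q_used=0 → run E
t=29: queue=[E,D,G,H,C,F] q_used=1 → run E
t=30: queue=[E,D,G,H,C,F] q_used=2 → run E
t=31: queue=[E,D,G,H,C,F] q_used=3 → run E
t=32: queue=[D,G,H,C,F,E] q_used=0 → run D
t=33: queue=[D,G,H,C,F,E] q_used=1 → run D
t=34: queue=[D,G,H,C,F,E] q_used=2 → run D
t=35: queue=[D,G,H,C,F,E] q_used=3 → run D
t=36: queue=[G,H,C,F,E] q_used=0 → run G
t=37: queue=[G,H,C,F,E] q_used=1 → run G
t=38: queue=[H,C,F,E] q_used=0 → run H
t=39: queue=[H,C,F,E] q_used=1 → run H
t=40: queue=[C,F,E] q_used=0 → run C
t=41: queue=[C,F,E] q_used=1 → run C
t=42: queue=[F,E] q_used=0 → run F
t=43: queue=[F,E] q_used=1 → run F
t=44: queue=[F,E] q_used=2 → run F
t=45: queue=[E] q_used=0 → run E
t=46: queue=[E] q_used=1 → run E
t=47: queue=[E] q_used=2 → run E
t=48: queue=[E] q_used=3 → run E
t=49: (idle)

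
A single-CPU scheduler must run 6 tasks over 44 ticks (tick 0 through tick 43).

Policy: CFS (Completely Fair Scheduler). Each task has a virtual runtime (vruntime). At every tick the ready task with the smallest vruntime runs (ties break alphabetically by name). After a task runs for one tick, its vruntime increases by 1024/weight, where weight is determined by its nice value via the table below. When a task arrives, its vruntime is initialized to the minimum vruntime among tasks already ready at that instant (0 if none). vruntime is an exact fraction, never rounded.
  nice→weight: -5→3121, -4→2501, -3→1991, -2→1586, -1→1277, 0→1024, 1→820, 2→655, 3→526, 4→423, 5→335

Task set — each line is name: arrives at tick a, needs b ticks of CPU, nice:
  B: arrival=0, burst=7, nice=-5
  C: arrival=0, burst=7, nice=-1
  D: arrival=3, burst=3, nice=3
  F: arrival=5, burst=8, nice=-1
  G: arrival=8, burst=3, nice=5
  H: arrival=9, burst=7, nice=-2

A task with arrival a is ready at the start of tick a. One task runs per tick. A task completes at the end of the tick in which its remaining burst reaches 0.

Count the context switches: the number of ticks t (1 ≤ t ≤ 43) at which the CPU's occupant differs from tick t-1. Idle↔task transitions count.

context switches = 31

t=0: vr[B=0 C=0] → run B
t=1: vr[B=1024/3121 C=0] → run C
t=2: vr[B=1024/3121 C=1024/1277] → run B
t=3: vr[B=2048/3121 C=1024/1277 D=2048/3121] → run B
t=4: vr[B=3072/3121 C=1024/1277 D=2048/3121] → run D
t=5: vr[B=3072/3121 C=1024/1277 D=2136576/820823 F=1024/1277] → run C
t=6: vr[B=3072/3121 C=2048/1277 D=2136576/820823 F=1024/1277] → run F
t=7: vr[B=3072/3121 C=2048/1277 D=2136576/820823 F=2048/1277] → run B
t=8: vr[B=4096/3121 C=2048/1277 D=2136576/820823 F=2048/1277 G=4096/3121] → run B
t=9: vr[B=5120/3121 C=2048/1277 D=2136576/820823 F=2048/1277 G=4096/3121 H=4096/3121] → run G
t=10: vr[B=5120/3121 C=2048/1277 D=2136576/820823 F=2048/1277 G=4568064/1045535 H=4096/3121] → run H
t=11: vr[B=5120/3121 C=2048/1277 D=2136576/820823 F=2048/1277 G=4568064/1045535 H=4846080/2474953] → run C
t=12: vr[B=5120/3121 C=3072/1277 D=2136576/820823 F=2048/1277 G=4568064/1045535 H=4846080/2474953] → run F
t=13: vr[B=5120/3121 C=3072/1277 D=2136576/820823 F=3072/1277 G=4568064/1045535 H=4846080/2474953] → run B
t=14: vr[B=6144/3121 C=3072/1277 D=2136576/820823 F=3072/1277 G=4568064/1045535 H=4846080/2474953] → run H
t=15: vr[B=6144/3121 C=3072/1277 D=2136576/820823 F=3072/1277 G=4568064/1045535 H=6444032/2474953] → run B
t=16: vr[C=3072/1277 D=2136576/820823 F=3072/1277 G=4568064/1045535 H=6444032/2474953] → run C
t=17: vr[C=4096/1277 D=2136576/820823 F=3072/1277 G=4568064/1045535 H=6444032/2474953] → run F
t=18: vr[C=4096/1277 D=2136576/820823 F=4096/1277 G=4568064/1045535 H=6444032/2474953] → run D
t=19: vr[C=4096/1277 D=3734528/820823 F=4096/1277 G=4568064/1045535 H=6444032/2474953] → run H
t=20: vr[C=4096/1277 D=3734528/820823 F=4096/1277 G=4568064/1045535 H=8041984/2474953] → run C
t=21: vr[C=5120/1277 D=3734528/820823 F=4096/1277 G=4568064/1045535 H=8041984/2474953] → run F
t=22: vr[C=5120/1277 D=3734528/820823 F=5120/1277 G=4568064/1045535 H=8041984/2474953] → run H
t=23: vr[C=5120/1277 D=3734528/820823 F=5120/1277 G=4568064/1045535 H=9639936/2474953] → run H
t=24: vr[C=5120/1277 D=3734528/820823 F=5120/1277 G=4568064/1045535 H=11237888/2474953] → run C
t=25: vr[C=6144/1277 D=3734528/820823 F=5120/1277 G=4568064/1045535 H=11237888/2474953] → run F
t=26: vr[C=6144/1277 D=3734528/820823 F=6144/1277 G=4568064/1045535 H=11237888/2474953] → run G
t=27: vr[C=6144/1277 D=3734528/820823 F=6144/1277 G=7763968/1045535 H=11237888/2474953] → run H
t=28: vr[C=6144/1277 D=3734528/820823 F=6144/1277 G=7763968/1045535 H=12835840/2474953] → run D
t=29: vr[C=6144/1277 F=6144/1277 G=7763968/1045535 H=12835840/2474953] → run C
t=30: vr[F=6144/1277 G=7763968/1045535 H=12835840/2474953] → run F
t=31: vr[F=7168/1277 G=7763968/1045535 H=12835840/2474953] → run H
t=32: vr[F=7168/1277 G=7763968/1045535] → run F
t=33: vr[F=8192/1277 G=7763968/1045535] → run F
t=34: vr[G=7763968/1045535] → run G
t=35: (idle)
t=36: (idle)
t=37: (idle)
t=38: (idle)
t=39: (idle)
t=40: (idle)
t=41: (idle)
t=42: (idle)
t=43: (idle)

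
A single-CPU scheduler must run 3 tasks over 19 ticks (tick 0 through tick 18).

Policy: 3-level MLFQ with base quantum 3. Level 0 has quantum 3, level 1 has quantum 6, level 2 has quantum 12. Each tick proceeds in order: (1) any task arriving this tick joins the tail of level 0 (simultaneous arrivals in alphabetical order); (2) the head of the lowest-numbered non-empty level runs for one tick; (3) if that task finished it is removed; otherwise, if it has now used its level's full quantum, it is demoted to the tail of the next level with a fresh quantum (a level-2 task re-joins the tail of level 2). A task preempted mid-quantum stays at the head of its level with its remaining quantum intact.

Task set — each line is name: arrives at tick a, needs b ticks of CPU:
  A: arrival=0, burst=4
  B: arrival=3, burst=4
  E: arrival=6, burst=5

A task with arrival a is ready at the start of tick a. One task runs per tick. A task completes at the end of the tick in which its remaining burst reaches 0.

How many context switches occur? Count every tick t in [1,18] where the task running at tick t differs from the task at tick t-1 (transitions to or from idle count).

context switches = 6

t=0: L0/L1/L2 = A/-/- → run A
t=1: L0/L1/L2 = A/-/- → run A
t=2: L0/L1/L2 = A/-/- → run A
t=3: L0/L1/L2 = B/A/- → run B
t=4: L0/L1/L2 = B/A/- → run B
t=5: L0/L1/L2 = B/A/- → run B
t=6: L0/L1/L2 = E/AB/- → run E
t=7: L0/L1/L2 = E/AB/- → run E
t=8: L0/L1/L2 = E/AB/- → run E
t=9: L0/L1/L2 = -/ABE/- → run A
t=10: L0/L1/L2 = -/BE/- → run B
t=11: L0/L1/L2 = -/E/- → run E
t=12: L0/L1/L2 = -/E/- → run E
t=13: (idle)
t=14: (idle)
t=15: (idle)
t=16: (idle)
t=17: (idle)
t=18: (idle)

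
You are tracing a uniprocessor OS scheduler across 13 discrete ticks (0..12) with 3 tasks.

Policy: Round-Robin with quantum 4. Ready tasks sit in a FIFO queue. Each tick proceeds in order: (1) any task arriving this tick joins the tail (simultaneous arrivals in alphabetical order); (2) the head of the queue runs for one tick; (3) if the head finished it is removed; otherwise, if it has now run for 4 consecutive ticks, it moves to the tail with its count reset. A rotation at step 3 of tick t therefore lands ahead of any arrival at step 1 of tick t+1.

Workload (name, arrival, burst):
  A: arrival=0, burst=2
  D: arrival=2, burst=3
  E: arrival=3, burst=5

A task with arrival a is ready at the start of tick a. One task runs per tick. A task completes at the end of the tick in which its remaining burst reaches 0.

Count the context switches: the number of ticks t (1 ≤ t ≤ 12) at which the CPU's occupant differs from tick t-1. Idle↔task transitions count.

context switches = 3

t=0: queue=[A] q_used=0 → run A
t=1: queue=[A] q_used=1 → run A
t=2: queue=[D] q_used=0 → run D
t=3: queue=[D,E] q_used=1 → run D
t=4: queue=[D,E] q_used=2 → run D
t=5: queue=[E] q_used=0 → run E
t=6: queue=[E] q_used=1 → run E
t=7: queue=[E] q_used=2 → run E
t=8: queue=[E] q_used=3 → run E
t=9: queue=[E] q_used=0 → run E
t=10: (idle)
t=11: (idle)
t=12: (idle)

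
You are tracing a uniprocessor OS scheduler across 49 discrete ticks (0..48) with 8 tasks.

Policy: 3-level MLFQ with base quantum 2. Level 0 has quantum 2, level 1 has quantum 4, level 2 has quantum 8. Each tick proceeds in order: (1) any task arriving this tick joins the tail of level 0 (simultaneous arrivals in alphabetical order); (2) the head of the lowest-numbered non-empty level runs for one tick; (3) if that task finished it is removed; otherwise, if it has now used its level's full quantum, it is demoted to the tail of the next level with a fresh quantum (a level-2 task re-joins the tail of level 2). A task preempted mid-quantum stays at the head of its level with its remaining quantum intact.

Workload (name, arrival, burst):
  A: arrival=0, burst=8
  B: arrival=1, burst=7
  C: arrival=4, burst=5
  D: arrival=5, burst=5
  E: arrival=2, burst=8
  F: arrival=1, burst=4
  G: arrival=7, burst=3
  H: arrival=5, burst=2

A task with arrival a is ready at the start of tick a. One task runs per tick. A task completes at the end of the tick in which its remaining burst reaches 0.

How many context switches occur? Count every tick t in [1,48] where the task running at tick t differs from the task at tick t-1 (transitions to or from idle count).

context switches = 18

t=0: L0/L1/L2 = A/-/- → run A
t=1: L0/L1/L2 = ABF/-/- → run A
t=2: L0/L1/L2 = BFE/A/- → run B
t=3: L0/L1/L2 = BFE/A/- → run B
t=4: L0/L1/L2 = FEC/AB/- → run F
t=5: L0/L1/L2 = FECDH/AB/- → run F
t=6: L0/L1/L2 = ECDH/ABF/- → run E
t=7: L0/L1/L2 = ECDHG/ABF/- → run E
t=8: L0/L1/L2 = CDHG/ABFE/- → run C
t=9: L0/L1/L2 = CDHG/ABFE/- → run C
t=10: L0/L1/L2 = DHG/ABFEC/- → run D
t=11: L0/L1/L2 = DHG/ABFEC/- → run D
t=12: L0/L1/L2 = HG/ABFECD/- → run H
t=13: L0/L1/L2 = HG/ABFECD/- → run H
t=14: L0/L1/L2 = G/ABFECD/- → run G
t=15: L0/L1/L2 = G/ABFECD/- → run G
t=16: L0/L1/L2 = -/ABFECDG/- → run A
t=17: L0/L1/L2 = -/ABFECDG/- → run A
t=18: L0/L1/L2 = -/ABFECDG/- → run A
t=19: L0/L1/L2 = -/ABFECDG/- → run A
t=20: L0/L1/L2 = -/BFECDG/A → run B
t=21: L0/L1/L2 = -/BFECDG/A → run B
t=22: L0/L1/L2 = -/BFECDG/A → run B
t=23: L0/L1/L2 = -/BFECDG/A → run B
t=24: L0/L1/L2 = -/FECDG/AB → run F
t=25: L0/L1/L2 = -/FECDG/AB → run F
t=26: L0/L1/L2 = -/ECDG/AB → run E
t=27: L0/L1/L2 = -/ECDG/AB → run E
t=28: L0/L1/L2 = -/ECDG/AB → run E
t=29: L0/L1/L2 = -/ECDG/AB → run E
t=30: L0/L1/L2 = -/CDG/ABE → run C
t=31: L0/L1/L2 = -/CDG/ABE → run C
t=32: L0/L1/L2 = -/CDG/ABE → run C
t=33: L0/L1/L2 = -/DG/ABE → run D
t=34: L0/L1/L2 = -/DG/ABE → run D
t=35: L0/L1/L2 = -/DG/ABE → run D
t=36: L0/L1/L2 = -/G/ABE → run G
t=37: L0/L1/L2 = -/-/ABE → run A
t=38: L0/L1/L2 = -/-/ABE → run A
t=39: L0/L1/L2 = -/-/BE → run B
t=40: L0/L1/L2 = -/-/E → run E
t=41: L0/L1/L2 = -/-/E → run E
t=42: (idle)
t=43: (idle)
t=44: (idle)
t=45: (idle)
t=46: (idle)
t=47: (idle)
t=48: (idle)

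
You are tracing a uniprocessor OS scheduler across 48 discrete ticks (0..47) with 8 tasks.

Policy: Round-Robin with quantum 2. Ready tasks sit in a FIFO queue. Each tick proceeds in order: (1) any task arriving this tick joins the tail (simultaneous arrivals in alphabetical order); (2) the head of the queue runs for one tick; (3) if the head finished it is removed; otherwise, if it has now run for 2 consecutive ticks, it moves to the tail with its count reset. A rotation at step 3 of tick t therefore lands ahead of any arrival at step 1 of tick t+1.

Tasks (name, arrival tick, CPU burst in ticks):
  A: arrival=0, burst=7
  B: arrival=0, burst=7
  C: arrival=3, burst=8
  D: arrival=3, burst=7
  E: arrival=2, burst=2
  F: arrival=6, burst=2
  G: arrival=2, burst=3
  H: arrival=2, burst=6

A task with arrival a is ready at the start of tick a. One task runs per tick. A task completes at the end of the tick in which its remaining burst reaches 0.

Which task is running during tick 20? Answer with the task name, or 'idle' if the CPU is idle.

t=0: queue=[A,B] q_used=0 → run A
t=1: queue=[A,B] q_used=1 → run A
t=2: queue=[B,A,E,G,H] q_used=0 → run B
t=3: queue=[B,A,E,G,H,C,D] q_used=1 → run B
t=4: queue=[A,E,G,H,C,D,B] q_used=0 → run A
t=5: queue=[A,E,G,H,C,D,B] q_used=1 → run A
t=6: queue=[E,G,H,C,D,B,A,F] q_used=0 → run E
t=7: queue=[E,G,H,C,D,B,A,F] q_used=1 → run E
t=8: queue=[G,H,C,D,B,A,F] q_used=0 → run G
t=9: queue=[G,H,C,D,B,A,F] q_used=1 → run G
t=10: queue=[H,C,D,B,A,F,G] q_used=0 → run H
t=11: queue=[H,C,D,B,A,F,G] q_used=1 → run H
t=12: queue=[C,D,B,A,F,G,H] q_used=0 → run C
t=13: queue=[C,D,B,A,F,G,H] q_used=1 → run C
t=14: queue=[D,B,A,F,G,H,C] q_used=0 → run D
t=15: queue=[D,B,A,F,G,H,C] q_used=1 → run D
t=16: queue=[B,A,F,G,H,C,D] q_used=0 → run B
t=17: queue=[B,A,F,G,H,C,D] q_used=1 → run B
t=18: queue=[A,F,G,H,C,D,B] q_used=0 → run A
t=19: queue=[A,F,G,H,C,D,B] q_used=1 → run A
t=20: queue=[F,G,H,C,D,B,A] q_used=0 → run F
t=21: queue=[F,G,H,C,D,B,A] q_used=1 → run F
t=22: queue=[G,H,C,D,B,A] q_used=0 → run G
t=23: queue=[H,C,D,B,A] q_used=0 → run H
t=24: queue=[H,C,D,B,A] q_used=1 → run H
t=25: queue=[C,D,B,A,H] q_used=0 → run C
t=26: queue=[C,D,B,A,H] q_used=1 → run C
t=27: queue=[D,B,A,H,C] q_used=0 → run D
t=28: queue=[D,B,A,H,C] q_used=1 → run D
t=29: queue=[B,A,H,C,D] q_used=0 → run B
t=30: queue=[B,A,H,C,D] q_used=1 → run B
t=31: queue=[A,H,C,D,B] q_used=0 → run A
t=32: queue=[H,C,D,B] q_used=0 → run H
t=33: queue=[H,C,D,B] q_used=1 → run H
t=34: queue=[C,D,B] q_used=0 → run C
t=35: queue=[C,D,B] q_used=1 → run C
t=36: queue=[D,B,C] q_used=0 → run D
t=37: queue=[D,B,C] q_used=1 → run D
t=38: queue=[B,C,D] q_used=0 → run B
t=39: queue=[C,D] q_used=0 → run C
t=40: queue=[C,D] q_used=1 → run C
t=41: queue=[D] q_used=0 → run D
t=42: (idle)
t=43: (idle)
t=44: (idle)
t=45: (idle)
t=46: (idle)
t=47: (idle)

running at tick 20 = F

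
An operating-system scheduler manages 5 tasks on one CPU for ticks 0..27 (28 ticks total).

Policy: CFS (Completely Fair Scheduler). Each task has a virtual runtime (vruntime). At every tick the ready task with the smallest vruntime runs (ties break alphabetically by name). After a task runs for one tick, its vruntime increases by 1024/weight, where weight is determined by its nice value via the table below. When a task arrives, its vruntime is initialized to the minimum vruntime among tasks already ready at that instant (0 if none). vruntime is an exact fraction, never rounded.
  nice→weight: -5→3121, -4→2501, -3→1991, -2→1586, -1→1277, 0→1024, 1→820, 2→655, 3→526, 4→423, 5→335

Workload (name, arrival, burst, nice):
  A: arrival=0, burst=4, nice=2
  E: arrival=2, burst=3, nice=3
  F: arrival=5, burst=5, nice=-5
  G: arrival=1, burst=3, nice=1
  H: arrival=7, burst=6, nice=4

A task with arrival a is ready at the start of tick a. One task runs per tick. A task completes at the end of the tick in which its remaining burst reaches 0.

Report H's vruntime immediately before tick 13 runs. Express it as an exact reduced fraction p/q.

t=0: vr[A=0] → run A
t=1: vr[A=1024/655 G=1024/655] → run A
t=2: vr[A=2048/655 E=1024/655 G=1024/655] → run E
t=3: vr[A=2048/655 E=604672/172265 G=1024/655] → run G
t=4: vr[A=2048/655 E=604672/172265 G=15104/5371] → run G
t=5: vr[A=2048/655 E=604672/172265 F=2048/655 G=109056/26855] → run A
t=6: vr[A=3072/655 E=604672/172265 F=2048/655 G=109056/26855] → run F
t=7: vr[A=3072/655 E=604672/172265 F=7062528/2044255 G=109056/26855 H=7062528/2044255] → run F
t=8: vr[A=3072/655 E=604672/172265 F=7733248/2044255 G=109056/26855 H=7062528/2044255] → run H
t=9: vr[A=3072/655 E=604672/172265 F=7733248/2044255 G=109056/26855 H=5080766464/864719865] → run E
t=10: vr[A=3072/655 E=940032/172265 F=7733248/2044255 G=109056/26855 H=5080766464/864719865] → run F
t=11: vr[A=3072/655 E=940032/172265 F=8403968/2044255 G=109056/26855 H=5080766464/864719865] → run G
t=12: vr[A=3072/655 E=940032/172265 F=8403968/2044255 H=5080766464/864719865] → run F
t=13: vr[A=3072/655 E=940032/172265 F=9074688/2044255 H=5080766464/864719865] → run F
t=14: vr[A=3072/655 E=940032/172265 H=5080766464/864719865] → run A
t=15: vr[E=940032/172265 H=5080766464/864719865] → run E
t=16: vr[H=5080766464/864719865] → run H
t=17: vr[H=7174083584/864719865] → run H
t=18: vr[H=3089133568/288239955] → run H
t=19: vr[H=11360717824/864719865] → run H
t=20: vr[H=13454034944/864719865] → run H
t=21: (idle)
t=22: (idle)
t=23: (idle)
t=24: (idle)
t=25: (idle)
t=26: (idle)
t=27: (idle)

vruntime(H, start of tick 13) = 5080766464/864719865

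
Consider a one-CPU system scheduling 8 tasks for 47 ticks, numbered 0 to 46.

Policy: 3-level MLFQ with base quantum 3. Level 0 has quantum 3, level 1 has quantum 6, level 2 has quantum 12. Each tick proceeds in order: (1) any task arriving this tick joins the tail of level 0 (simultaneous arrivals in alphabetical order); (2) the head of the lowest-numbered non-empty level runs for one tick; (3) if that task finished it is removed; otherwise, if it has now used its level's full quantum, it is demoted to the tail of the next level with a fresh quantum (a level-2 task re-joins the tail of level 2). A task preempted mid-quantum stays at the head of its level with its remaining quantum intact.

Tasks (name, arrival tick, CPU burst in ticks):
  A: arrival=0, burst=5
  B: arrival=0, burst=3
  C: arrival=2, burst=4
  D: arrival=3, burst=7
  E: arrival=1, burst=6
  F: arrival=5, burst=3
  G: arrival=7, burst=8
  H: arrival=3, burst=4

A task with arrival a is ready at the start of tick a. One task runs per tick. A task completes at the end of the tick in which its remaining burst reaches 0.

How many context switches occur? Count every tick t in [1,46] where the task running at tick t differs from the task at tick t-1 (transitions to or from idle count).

context switches = 14

t=0: L0/L1/L2 = AB/-/- → run A
t=1: L0/L1/L2 = ABE/-/- → run A
t=2: L0/L1/L2 = ABEC/-/- → run A
t=3: L0/L1/L2 = BECDH/A/- → run B
t=4: L0/L1/L2 = BECDH/A/- → run B
t=5: L0/L1/L2 = BECDHF/A/- → run B
t=6: L0/L1/L2 = ECDHF/A/- → run E
t=7: L0/L1/L2 = ECDHFG/A/- → run E
t=8: L0/L1/L2 = ECDHFG/A/- → run E
t=9: L0/L1/L2 = CDHFG/AE/- → run C
t=10: L0/L1/L2 = CDHFG/AE/- → run C
t=11: L0/L1/L2 = CDHFG/AE/- → run C
t=12: L0/L1/L2 = DHFG/AEC/- → run D
t=13: L0/L1/L2 = DHFG/AEC/- → run D
t=14: L0/L1/L2 = DHFG/AEC/- → run D
t=15: L0/L1/L2 = HFG/AECD/- → run H
t=16: L0/L1/L2 = HFG/AECD/- → run H
t=17: L0/L1/L2 = HFG/AECD/- → run H
t=18: L0/L1/L2 = FG/AECDH/- → run F
t=19: L0/L1/L2 = FG/AECDH/- → run F
t=20: L0/L1/L2 = FG/AECDH/- → run F
t=21: L0/L1/L2 = G/AECDH/- → run G
t=22: L0/L1/L2 = G/AECDH/- → run G
t=23: L0/L1/L2 = G/AECDH/- → run G
t=24: L0/L1/L2 = -/AECDHG/- → run A
t=25: L0/L1/L2 = -/AECDHG/- → run A
t=26: L0/L1/L2 = -/ECDHG/- → run E
t=27: L0/L1/L2 = -/ECDHG/- → run E
t=28: L0/L1/L2 = -/ECDHG/- → run E
t=29: L0/L1/L2 = -/CDHG/- → run C
t=30: L0/L1/L2 = -/DHG/- → run D
t=31: L0/L1/L2 = -/DHG/- → run D
t=32: L0/L1/L2 = -/DHG/- → run D
t=33: L0/L1/L2 = -/DHG/- → run D
t=34: L0/L1/L2 = -/HG/- → run H
t=35: L0/L1/L2 = -/G/- → run G
t=36: L0/L1/L2 = -/G/- → run G
t=37: L0/L1/L2 = -/G/- → run G
t=38: L0/L1/L2 = -/G/- → run G
t=39: L0/L1/L2 = -/G/- → run G
t=40: (idle)
t=41: (idle)
t=42: (idle)
t=43: (idle)
t=44: (idle)
t=45: (idle)
t=46: (idle)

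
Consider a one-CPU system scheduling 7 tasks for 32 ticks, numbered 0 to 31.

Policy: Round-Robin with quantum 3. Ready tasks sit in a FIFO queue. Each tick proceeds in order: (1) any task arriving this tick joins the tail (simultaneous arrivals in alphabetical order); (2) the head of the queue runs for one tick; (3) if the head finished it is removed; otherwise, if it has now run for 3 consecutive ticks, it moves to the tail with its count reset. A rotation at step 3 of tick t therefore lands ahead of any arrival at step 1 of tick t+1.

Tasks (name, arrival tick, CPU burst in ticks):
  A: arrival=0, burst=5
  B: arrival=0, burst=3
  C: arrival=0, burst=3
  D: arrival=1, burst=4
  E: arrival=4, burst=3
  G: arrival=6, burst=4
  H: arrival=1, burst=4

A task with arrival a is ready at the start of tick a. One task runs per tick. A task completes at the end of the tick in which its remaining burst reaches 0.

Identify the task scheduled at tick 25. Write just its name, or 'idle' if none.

running at tick 25 = G

t=0: queue=[A,B,C] q_used=0 → run A
t=1: queue=[A,B,C,D,H] q_used=1 → run A
t=2: queue=[A,B,C,D,H] q_used=2 → run A
t=3: queue=[B,C,D,H,A] q_used=0 → run B
t=4: queue=[B,C,D,H,A,E] q_used=1 → run B
t=5: queue=[B,C,D,H,A,E] q_used=2 → run B
t=6: queue=[C,D,H,A,E,G] q_used=0 → run C
t=7: queue=[C,D,H,A,E,G] q_used=1 → run C
t=8: queue=[C,D,H,A,E,G] q_used=2 → run C
t=9: queue=[D,H,A,E,G] q_used=0 → run D
t=10: queue=[D,H,A,E,G] q_used=1 → run D
t=11: queue=[D,H,A,E,G] q_used=2 → run D
t=12: queue=[H,A,E,G,D] q_used=0 → run H
t=13: queue=[H,A,E,G,D] q_used=1 → run H
t=14: queue=[H,A,E,G,D] q_used=2 → run H
t=15: queue=[A,E,G,D,H] q_used=0 → run A
t=16: queue=[A,E,G,D,H] q_used=1 → run A
t=17: queue=[E,G,D,H] q_used=0 → run E
t=18: queue=[E,G,D,H] q_used=1 → run E
t=19: queue=[E,G,D,H] q_used=2 → run E
t=20: queue=[G,D,H] q_used=0 → run G
t=21: queue=[G,D,H] q_used=1 → run G
t=22: queue=[G,D,H] q_used=2 → run G
t=23: queue=[D,H,G] q_used=0 → run D
t=24: queue=[H,G] q_used=0 → run H
t=25: queue=[G] q_used=0 → run G
t=26: (idle)
t=27: (idle)
t=28: (idle)
t=29: (idle)
t=30: (idle)
t=31: (idle)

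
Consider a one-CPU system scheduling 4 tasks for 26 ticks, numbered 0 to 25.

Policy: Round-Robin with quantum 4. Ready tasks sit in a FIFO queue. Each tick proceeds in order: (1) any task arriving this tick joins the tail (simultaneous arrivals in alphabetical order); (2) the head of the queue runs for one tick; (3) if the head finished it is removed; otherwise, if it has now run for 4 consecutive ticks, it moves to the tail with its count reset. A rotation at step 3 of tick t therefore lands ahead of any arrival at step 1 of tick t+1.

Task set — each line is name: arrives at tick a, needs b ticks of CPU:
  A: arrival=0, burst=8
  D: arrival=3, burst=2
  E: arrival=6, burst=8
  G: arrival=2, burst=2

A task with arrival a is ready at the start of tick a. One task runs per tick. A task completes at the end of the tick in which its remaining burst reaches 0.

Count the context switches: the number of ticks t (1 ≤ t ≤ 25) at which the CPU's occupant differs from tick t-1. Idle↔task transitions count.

context switches = 5

t=0: queue=[A] q_used=0 → run A
t=1: queue=[A] q_used=1 → run A
t=2: queue=[A,G] q_used=2 → run A
t=3: queue=[A,G,D] q_used=3 → run A
t=4: queue=[G,D,A] q_used=0 → run G
t=5: queue=[G,D,A] q_used=1 → run G
t=6: queue=[D,A,E] q_used=0 → run D
t=7: queue=[D,A,E] q_used=1 → run D
t=8: queue=[A,E] q_used=0 → run A
t=9: queue=[A,E] q_used=1 → run A
t=10: queue=[A,E] q_used=2 → run A
t=11: queue=[A,E] q_used=3 → run A
t=12: queue=[E] q_used=0 → run E
t=13: queue=[E] q_used=1 → run E
t=14: queue=[E] q_used=2 → run E
t=15: queue=[E] q_used=3 → run E
t=16: queue=[E] q_used=0 → run E
t=17: queue=[E] q_used=1 → run E
t=18: queue=[E] q_used=2 → run E
t=19: queue=[E] q_used=3 → run E
t=20: (idle)
t=21: (idle)
t=22: (idle)
t=23: (idle)
t=24: (idle)
t=25: (idle)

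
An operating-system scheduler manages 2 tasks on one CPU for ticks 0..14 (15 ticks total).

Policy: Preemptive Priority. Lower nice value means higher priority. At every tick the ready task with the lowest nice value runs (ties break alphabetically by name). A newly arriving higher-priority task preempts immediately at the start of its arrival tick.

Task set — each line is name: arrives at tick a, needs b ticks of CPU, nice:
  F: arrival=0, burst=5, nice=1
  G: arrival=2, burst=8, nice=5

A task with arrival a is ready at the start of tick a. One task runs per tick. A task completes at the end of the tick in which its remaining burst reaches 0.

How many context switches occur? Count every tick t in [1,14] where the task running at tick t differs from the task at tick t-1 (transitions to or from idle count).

t=0: ready={F} → run F
t=1: ready={F} → run F
t=2: ready={F,G} → run F
t=3: ready={F,G} → run F
t=4: ready={F,G} → run F
t=5: ready={G} → run G
t=6: ready={G} → run G
t=7: ready={G} → run G
t=8: ready={G} → run G
t=9: ready={G} → run G
t=10: ready={G} → run G
t=11: ready={G} → run G
t=12: ready={G} → run G
t=13: (idle)
t=14: (idle)

context switches = 2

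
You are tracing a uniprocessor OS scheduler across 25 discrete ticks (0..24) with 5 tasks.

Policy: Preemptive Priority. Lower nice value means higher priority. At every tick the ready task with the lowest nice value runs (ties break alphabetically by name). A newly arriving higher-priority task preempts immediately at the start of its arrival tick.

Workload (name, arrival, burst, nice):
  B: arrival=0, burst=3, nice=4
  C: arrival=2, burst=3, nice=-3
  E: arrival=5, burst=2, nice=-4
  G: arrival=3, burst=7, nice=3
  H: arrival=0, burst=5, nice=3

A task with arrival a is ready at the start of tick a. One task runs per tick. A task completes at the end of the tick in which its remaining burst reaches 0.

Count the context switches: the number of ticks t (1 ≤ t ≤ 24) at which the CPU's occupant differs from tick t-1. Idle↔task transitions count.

context switches = 6

t=0: ready={B,H} → run H
t=1: ready={B,H} → run H
t=2: ready={B,C,H} → run C
t=3: ready={B,C,G,H} → run C
t=4: ready={B,C,G,H} → run C
t=5: ready={B,E,G,H} → run E
t=6: ready={B,E,G,H} → run E
t=7: ready={B,G,H} → run G
t=8: ready={B,G,H} → run G
t=9: ready={B,G,H} → run G
t=10: ready={B,G,H} → run G
t=11: ready={B,G,H} → run G
t=12: ready={B,G,H} → run G
t=13: ready={B,G,H} → run G
t=14: ready={B,H} → run H
t=15: ready={B,H} → run H
t=16: ready={B,H} → run H
t=17: ready={B} → run B
t=18: ready={B} → run B
t=19: ready={B} → run B
t=20: (idle)
t=21: (idle)
t=22: (idle)
t=23: (idle)
t=24: (idle)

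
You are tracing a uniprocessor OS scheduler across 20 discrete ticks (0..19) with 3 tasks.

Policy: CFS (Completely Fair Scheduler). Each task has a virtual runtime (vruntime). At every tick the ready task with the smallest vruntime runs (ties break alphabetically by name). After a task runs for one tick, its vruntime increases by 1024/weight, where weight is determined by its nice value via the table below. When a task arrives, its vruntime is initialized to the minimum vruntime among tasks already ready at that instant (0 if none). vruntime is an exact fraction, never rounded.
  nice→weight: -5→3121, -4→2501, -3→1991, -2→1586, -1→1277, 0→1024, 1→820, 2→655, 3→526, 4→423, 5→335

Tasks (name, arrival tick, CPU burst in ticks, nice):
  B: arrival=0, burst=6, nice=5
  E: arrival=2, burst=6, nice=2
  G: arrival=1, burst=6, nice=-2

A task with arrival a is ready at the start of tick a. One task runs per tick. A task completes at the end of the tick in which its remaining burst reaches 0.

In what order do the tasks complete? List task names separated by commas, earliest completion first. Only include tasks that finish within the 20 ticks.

completion order = G, E, B

t=0: vr[B=0] → run B
t=1: vr[B=1024/335 G=1024/335] → run B
t=2: vr[B=2048/335 E=1024/335 G=1024/335] → run E
t=3: vr[B=2048/335 E=202752/43885 G=1024/335] → run G
t=4: vr[B=2048/335 E=202752/43885 G=983552/265655] → run G
t=5: vr[B=2048/335 E=202752/43885 G=1155072/265655] → run G
t=6: vr[B=2048/335 E=202752/43885 G=1326592/265655] → run E
t=7: vr[B=2048/335 E=54272/8777 G=1326592/265655] → run G
t=8: vr[B=2048/335 E=54272/8777 G=1498112/265655] → run G
t=9: vr[B=2048/335 E=54272/8777 G=1669632/265655] → run B
t=10: vr[B=3072/335 E=54272/8777 G=1669632/265655] → run E
t=11: vr[B=3072/335 E=339968/43885 G=1669632/265655] → run G
t=12: vr[B=3072/335 E=339968/43885] → run E
t=13: vr[B=3072/335 E=408576/43885] → run B
t=14: vr[B=4096/335 E=408576/43885] → run E
t=15: vr[B=4096/335 E=477184/43885] → run E
t=16: vr[B=4096/335] → run B
t=17: vr[B=1024/67] → run B
t=18: (idle)
t=19: (idle)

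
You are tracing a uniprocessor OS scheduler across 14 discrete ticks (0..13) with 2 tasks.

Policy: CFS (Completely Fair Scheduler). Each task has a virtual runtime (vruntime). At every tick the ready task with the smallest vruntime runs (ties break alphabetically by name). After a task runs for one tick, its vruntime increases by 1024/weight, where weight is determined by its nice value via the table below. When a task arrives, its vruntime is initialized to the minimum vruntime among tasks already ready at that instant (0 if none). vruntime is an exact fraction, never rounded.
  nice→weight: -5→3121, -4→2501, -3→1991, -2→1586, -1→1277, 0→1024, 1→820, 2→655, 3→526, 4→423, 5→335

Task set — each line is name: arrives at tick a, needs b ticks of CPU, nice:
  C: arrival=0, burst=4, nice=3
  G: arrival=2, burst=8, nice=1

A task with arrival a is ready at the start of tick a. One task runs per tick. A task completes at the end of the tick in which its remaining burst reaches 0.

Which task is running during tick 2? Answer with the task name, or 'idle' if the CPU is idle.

running at tick 2 = C

t=0: vr[C=0] → run C
t=1: vr[C=512/263] → run C
t=2: vr[C=1024/263 G=1024/263] → run C
t=3: vr[C=1536/263 G=1024/263] → run G
t=4: vr[C=1536/263 G=277248/53915] → run G
t=5: vr[C=1536/263 G=344576/53915] → run C
t=6: vr[G=344576/53915] → run G
t=7: vr[G=411904/53915] → run G
t=8: vr[G=479232/53915] → run G
t=9: vr[G=109312/10783] → run G
t=10: vr[G=613888/53915] → run G
t=11: vr[G=681216/53915] → run G
t=12: (idle)
t=13: (idle)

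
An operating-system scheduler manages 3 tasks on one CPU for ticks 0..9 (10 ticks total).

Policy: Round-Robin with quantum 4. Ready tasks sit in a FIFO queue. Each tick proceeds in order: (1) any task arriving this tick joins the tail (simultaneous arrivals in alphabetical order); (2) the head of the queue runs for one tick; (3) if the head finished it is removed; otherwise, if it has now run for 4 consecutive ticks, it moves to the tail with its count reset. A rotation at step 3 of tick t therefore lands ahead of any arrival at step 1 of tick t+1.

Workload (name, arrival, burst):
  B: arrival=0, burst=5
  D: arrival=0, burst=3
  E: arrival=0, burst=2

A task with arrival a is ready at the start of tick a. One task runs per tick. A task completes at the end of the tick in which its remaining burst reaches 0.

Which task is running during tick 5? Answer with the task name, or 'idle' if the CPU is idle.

running at tick 5 = D

t=0: queue=[B,D,E] q_used=0 → run B
t=1: queue=[B,D,E] q_used=1 → run B
t=2: queue=[B,D,E] q_used=2 → run B
t=3: queue=[B,D,E] q_used=3 → run B
t=4: queue=[D,E,B] q_used=0 → run D
t=5: queue=[D,E,B] q_used=1 → run D
t=6: queue=[D,E,B] q_used=2 → run D
t=7: queue=[E,B] q_used=0 → run E
t=8: queue=[E,B] q_used=1 → run E
t=9: queue=[B] q_used=0 → run B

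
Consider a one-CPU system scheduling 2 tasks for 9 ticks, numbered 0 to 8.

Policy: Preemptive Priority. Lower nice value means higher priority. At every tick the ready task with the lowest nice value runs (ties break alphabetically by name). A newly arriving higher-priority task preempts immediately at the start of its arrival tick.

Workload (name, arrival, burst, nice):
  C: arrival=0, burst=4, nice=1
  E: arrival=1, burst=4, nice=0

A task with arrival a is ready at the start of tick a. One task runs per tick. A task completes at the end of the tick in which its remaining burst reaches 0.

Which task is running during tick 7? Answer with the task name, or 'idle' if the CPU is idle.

t=0: ready={C} → run C
t=1: ready={C,E} → run E
t=2: ready={C,E} → run E
t=3: ready={C,E} → run E
t=4: ready={C,E} → run E
t=5: ready={C} → run C
t=6: ready={C} → run C
t=7: ready={C} → run C
t=8: (idle)

running at tick 7 = C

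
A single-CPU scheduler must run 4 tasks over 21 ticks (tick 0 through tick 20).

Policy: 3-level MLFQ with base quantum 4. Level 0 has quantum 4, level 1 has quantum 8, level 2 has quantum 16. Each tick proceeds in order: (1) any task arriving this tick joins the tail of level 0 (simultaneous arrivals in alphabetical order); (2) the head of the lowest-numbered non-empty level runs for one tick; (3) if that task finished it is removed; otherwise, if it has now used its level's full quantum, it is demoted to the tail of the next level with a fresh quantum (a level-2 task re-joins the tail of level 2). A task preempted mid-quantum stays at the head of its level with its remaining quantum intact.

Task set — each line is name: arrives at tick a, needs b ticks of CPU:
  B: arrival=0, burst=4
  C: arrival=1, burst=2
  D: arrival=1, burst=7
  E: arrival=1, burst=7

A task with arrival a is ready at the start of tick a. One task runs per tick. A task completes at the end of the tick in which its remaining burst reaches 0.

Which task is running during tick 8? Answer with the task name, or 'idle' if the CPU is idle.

t=0: L0/L1/L2 = B/-/- → run B
t=1: L0/L1/L2 = BCDE/-/- → run B
t=2: L0/L1/L2 = BCDE/-/- → run B
t=3: L0/L1/L2 = BCDE/-/- → run B
t=4: L0/L1/L2 = CDE/-/- → run C
t=5: L0/L1/L2 = CDE/-/- → run C
t=6: L0/L1/L2 = DE/-/- → run D
t=7: L0/L1/L2 = DE/-/- → run D
t=8: L0/L1/L2 = DE/-/- → run D
t=9: L0/L1/L2 = DE/-/- → run D
t=10: L0/L1/L2 = E/D/- → run E
t=11: L0/L1/L2 = E/D/- → run E
t=12: L0/L1/L2 = E/D/- → run E
t=13: L0/L1/L2 = E/D/- → run E
t=14: L0/L1/L2 = -/DE/- → run D
t=15: L0/L1/L2 = -/DE/- → run D
t=16: L0/L1/L2 = -/DE/- → run D
t=17: L0/L1/L2 = -/E/- → run E
t=18: L0/L1/L2 = -/E/- → run E
t=19: L0/L1/L2 = -/E/- → run E
t=20: (idle)

running at tick 8 = D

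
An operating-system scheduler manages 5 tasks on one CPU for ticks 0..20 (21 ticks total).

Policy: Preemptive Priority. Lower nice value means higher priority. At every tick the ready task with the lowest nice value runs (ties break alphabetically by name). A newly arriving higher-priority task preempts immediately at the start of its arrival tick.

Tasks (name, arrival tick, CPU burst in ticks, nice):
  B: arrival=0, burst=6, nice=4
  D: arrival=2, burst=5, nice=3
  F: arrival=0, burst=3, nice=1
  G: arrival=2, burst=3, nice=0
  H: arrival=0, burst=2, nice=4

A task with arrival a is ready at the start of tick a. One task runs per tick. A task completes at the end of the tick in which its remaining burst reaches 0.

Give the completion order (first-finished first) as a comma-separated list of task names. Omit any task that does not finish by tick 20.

completion order = G, F, D, B, H

t=0: ready={B,F,H} → run F
t=1: ready={B,F,H} → run F
t=2: ready={B,D,F,G,H} → run G
t=3: ready={B,D,F,G,H} → run G
t=4: ready={B,D,F,G,H} → run G
t=5: ready={B,D,F,H} → run F
t=6: ready={B,D,H} → run D
t=7: ready={B,D,H} → run D
t=8: ready={B,D,H} → run D
t=9: ready={B,D,H} → run D
t=10: ready={B,D,H} → run D
t=11: ready={B,H} → run B
t=12: ready={B,H} → run B
t=13: ready={B,H} → run B
t=14: ready={B,H} → run B
t=15: ready={B,H} → run B
t=16: ready={B,H} → run B
t=17: ready={H} → run H
t=18: ready={H} → run H
t=19: (idle)
t=20: (idle)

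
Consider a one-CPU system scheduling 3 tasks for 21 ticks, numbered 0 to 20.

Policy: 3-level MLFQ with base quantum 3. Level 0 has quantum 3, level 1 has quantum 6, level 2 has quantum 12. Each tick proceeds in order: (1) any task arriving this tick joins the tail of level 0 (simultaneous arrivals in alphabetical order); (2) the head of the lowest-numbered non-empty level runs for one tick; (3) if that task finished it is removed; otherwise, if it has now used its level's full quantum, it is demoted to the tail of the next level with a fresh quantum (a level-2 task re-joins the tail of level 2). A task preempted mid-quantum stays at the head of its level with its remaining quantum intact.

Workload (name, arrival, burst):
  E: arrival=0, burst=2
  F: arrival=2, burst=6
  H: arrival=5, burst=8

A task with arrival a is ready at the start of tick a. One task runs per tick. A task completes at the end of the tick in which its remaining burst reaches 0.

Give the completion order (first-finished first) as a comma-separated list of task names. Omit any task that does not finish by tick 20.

t=0: L0/L1/L2 = E/-/- → run E
t=1: L0/L1/L2 = E/-/- → run E
t=2: L0/L1/L2 = F/-/- → run F
t=3: L0/L1/L2 = F/-/- → run F
t=4: L0/L1/L2 = F/-/- → run F
t=5: L0/L1/L2 = H/F/- → run H
t=6: L0/L1/L2 = H/F/- → run H
t=7: L0/L1/L2 = H/F/- → run H
t=8: L0/L1/L2 = -/FH/- → run F
t=9: L0/L1/L2 = -/FH/- → run F
t=10: L0/L1/L2 = -/FH/- → run F
t=11: L0/L1/L2 = -/H/- → run H
t=12: L0/L1/L2 = -/H/- → run H
t=13: L0/L1/L2 = -/H/- → run H
t=14: L0/L1/L2 = -/H/- → run H
t=15: L0/L1/L2 = -/H/- → run H
t=16: (idle)
t=17: (idle)
t=18: (idle)
t=19: (idle)
t=20: (idle)

completion order = E, F, H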